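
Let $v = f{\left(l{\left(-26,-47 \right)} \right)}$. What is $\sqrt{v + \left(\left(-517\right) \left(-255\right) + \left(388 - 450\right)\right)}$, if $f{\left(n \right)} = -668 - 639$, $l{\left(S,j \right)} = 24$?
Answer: $\sqrt{130466} \approx 361.2$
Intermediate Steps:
$f{\left(n \right)} = -1307$
$v = -1307$
$\sqrt{v + \left(\left(-517\right) \left(-255\right) + \left(388 - 450\right)\right)} = \sqrt{-1307 + \left(\left(-517\right) \left(-255\right) + \left(388 - 450\right)\right)} = \sqrt{-1307 + \left(131835 + \left(388 - 450\right)\right)} = \sqrt{-1307 + \left(131835 - 62\right)} = \sqrt{-1307 + 131773} = \sqrt{130466}$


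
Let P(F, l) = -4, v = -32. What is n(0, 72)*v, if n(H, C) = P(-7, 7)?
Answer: 128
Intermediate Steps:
n(H, C) = -4
n(0, 72)*v = -4*(-32) = 128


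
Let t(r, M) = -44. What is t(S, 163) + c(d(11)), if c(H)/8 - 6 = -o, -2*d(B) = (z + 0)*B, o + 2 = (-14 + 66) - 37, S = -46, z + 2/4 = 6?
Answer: -100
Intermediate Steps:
z = 11/2 (z = -½ + 6 = 11/2 ≈ 5.5000)
o = 13 (o = -2 + ((-14 + 66) - 37) = -2 + (52 - 37) = -2 + 15 = 13)
d(B) = -11*B/4 (d(B) = -(11/2 + 0)*B/2 = -11*B/4)
c(H) = -56 (c(H) = 48 + 8*(-1*13) = 48 + 8*(-13) = 48 - 104 = -56)
t(S, 163) + c(d(11)) = -44 - 56 = -100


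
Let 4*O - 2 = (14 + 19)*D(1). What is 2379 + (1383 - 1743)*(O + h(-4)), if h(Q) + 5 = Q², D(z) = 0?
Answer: -1761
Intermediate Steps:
O = ½ (O = ½ + ((14 + 19)*0)/4 = ½ + (33*0)/4 = ½ + (¼)*0 = ½ + 0 = ½ ≈ 0.50000)
h(Q) = -5 + Q²
2379 + (1383 - 1743)*(O + h(-4)) = 2379 + (1383 - 1743)*(½ + (-5 + (-4)²)) = 2379 - 360*(½ + (-5 + 16)) = 2379 - 360*(½ + 11) = 2379 - 360*23/2 = 2379 - 4140 = -1761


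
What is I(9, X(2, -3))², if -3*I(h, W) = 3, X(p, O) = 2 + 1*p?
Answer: 1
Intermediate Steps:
X(p, O) = 2 + p
I(h, W) = -1 (I(h, W) = -⅓*3 = -1)
I(9, X(2, -3))² = (-1)² = 1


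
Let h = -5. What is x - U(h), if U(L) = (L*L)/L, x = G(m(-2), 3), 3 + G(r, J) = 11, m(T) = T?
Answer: 13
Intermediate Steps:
G(r, J) = 8 (G(r, J) = -3 + 11 = 8)
x = 8
U(L) = L (U(L) = L**2/L = L)
x - U(h) = 8 - 1*(-5) = 8 + 5 = 13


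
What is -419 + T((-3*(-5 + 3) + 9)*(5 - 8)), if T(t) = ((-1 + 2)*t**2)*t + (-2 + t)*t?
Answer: -89429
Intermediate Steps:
T(t) = t**3 + t*(-2 + t) (T(t) = (1*t**2)*t + t*(-2 + t) = t**2*t + t*(-2 + t) = t**3 + t*(-2 + t))
-419 + T((-3*(-5 + 3) + 9)*(5 - 8)) = -419 + ((-3*(-5 + 3) + 9)*(5 - 8))*(-2 + (-3*(-5 + 3) + 9)*(5 - 8) + ((-3*(-5 + 3) + 9)*(5 - 8))**2) = -419 + ((-3*(-2) + 9)*(-3))*(-2 + (-3*(-2) + 9)*(-3) + ((-3*(-2) + 9)*(-3))**2) = -419 + ((6 + 9)*(-3))*(-2 + (6 + 9)*(-3) + ((6 + 9)*(-3))**2) = -419 + (15*(-3))*(-2 + 15*(-3) + (15*(-3))**2) = -419 - 45*(-2 - 45 + (-45)**2) = -419 - 45*(-2 - 45 + 2025) = -419 - 45*1978 = -419 - 89010 = -89429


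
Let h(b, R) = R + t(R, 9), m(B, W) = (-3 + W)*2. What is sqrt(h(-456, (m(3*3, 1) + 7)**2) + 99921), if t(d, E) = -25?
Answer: sqrt(99905) ≈ 316.08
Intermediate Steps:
m(B, W) = -6 + 2*W
h(b, R) = -25 + R (h(b, R) = R - 25 = -25 + R)
sqrt(h(-456, (m(3*3, 1) + 7)**2) + 99921) = sqrt((-25 + ((-6 + 2*1) + 7)**2) + 99921) = sqrt((-25 + ((-6 + 2) + 7)**2) + 99921) = sqrt((-25 + (-4 + 7)**2) + 99921) = sqrt((-25 + 3**2) + 99921) = sqrt((-25 + 9) + 99921) = sqrt(-16 + 99921) = sqrt(99905)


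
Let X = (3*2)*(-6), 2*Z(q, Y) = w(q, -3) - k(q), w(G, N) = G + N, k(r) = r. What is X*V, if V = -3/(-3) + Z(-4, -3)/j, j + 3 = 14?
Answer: -342/11 ≈ -31.091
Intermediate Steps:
j = 11 (j = -3 + 14 = 11)
Z(q, Y) = -3/2 (Z(q, Y) = ((q - 3) - q)/2 = ((-3 + q) - q)/2 = (½)*(-3) = -3/2)
X = -36 (X = 6*(-6) = -36)
V = 19/22 (V = -3/(-3) - 3/2/11 = -3*(-⅓) - 3/2*1/11 = 1 - 3/22 = 19/22 ≈ 0.86364)
X*V = -36*19/22 = -342/11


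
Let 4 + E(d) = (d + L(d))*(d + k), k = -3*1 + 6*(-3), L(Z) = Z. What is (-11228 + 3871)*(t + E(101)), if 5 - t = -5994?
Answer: -162994335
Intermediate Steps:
t = 5999 (t = 5 - 1*(-5994) = 5 + 5994 = 5999)
k = -21 (k = -3 - 18 = -21)
E(d) = -4 + 2*d*(-21 + d) (E(d) = -4 + (d + d)*(d - 21) = -4 + (2*d)*(-21 + d) = -4 + 2*d*(-21 + d))
(-11228 + 3871)*(t + E(101)) = (-11228 + 3871)*(5999 + (-4 - 42*101 + 2*101²)) = -7357*(5999 + (-4 - 4242 + 2*10201)) = -7357*(5999 + (-4 - 4242 + 20402)) = -7357*(5999 + 16156) = -7357*22155 = -162994335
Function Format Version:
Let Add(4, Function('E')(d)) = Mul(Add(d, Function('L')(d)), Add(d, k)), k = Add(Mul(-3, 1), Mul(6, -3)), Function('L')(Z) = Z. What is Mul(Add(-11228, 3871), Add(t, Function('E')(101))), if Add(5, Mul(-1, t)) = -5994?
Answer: -162994335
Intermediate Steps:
t = 5999 (t = Add(5, Mul(-1, -5994)) = Add(5, 5994) = 5999)
k = -21 (k = Add(-3, -18) = -21)
Function('E')(d) = Add(-4, Mul(2, d, Add(-21, d))) (Function('E')(d) = Add(-4, Mul(Add(d, d), Add(d, -21))) = Add(-4, Mul(Mul(2, d), Add(-21, d))) = Add(-4, Mul(2, d, Add(-21, d))))
Mul(Add(-11228, 3871), Add(t, Function('E')(101))) = Mul(Add(-11228, 3871), Add(5999, Add(-4, Mul(-42, 101), Mul(2, Pow(101, 2))))) = Mul(-7357, Add(5999, Add(-4, -4242, Mul(2, 10201)))) = Mul(-7357, Add(5999, Add(-4, -4242, 20402))) = Mul(-7357, Add(5999, 16156)) = Mul(-7357, 22155) = -162994335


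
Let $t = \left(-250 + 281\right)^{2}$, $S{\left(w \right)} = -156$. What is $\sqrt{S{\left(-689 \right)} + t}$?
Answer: $\sqrt{805} \approx 28.373$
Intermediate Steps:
$t = 961$ ($t = 31^{2} = 961$)
$\sqrt{S{\left(-689 \right)} + t} = \sqrt{-156 + 961} = \sqrt{805}$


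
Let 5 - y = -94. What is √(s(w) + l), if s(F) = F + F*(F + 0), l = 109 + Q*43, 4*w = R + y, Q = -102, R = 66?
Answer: I*√40547/4 ≈ 50.341*I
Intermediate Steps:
y = 99 (y = 5 - 1*(-94) = 5 + 94 = 99)
w = 165/4 (w = (66 + 99)/4 = (¼)*165 = 165/4 ≈ 41.250)
l = -4277 (l = 109 - 102*43 = 109 - 4386 = -4277)
s(F) = F + F² (s(F) = F + F*F = F + F²)
√(s(w) + l) = √(165*(1 + 165/4)/4 - 4277) = √((165/4)*(169/4) - 4277) = √(27885/16 - 4277) = √(-40547/16) = I*√40547/4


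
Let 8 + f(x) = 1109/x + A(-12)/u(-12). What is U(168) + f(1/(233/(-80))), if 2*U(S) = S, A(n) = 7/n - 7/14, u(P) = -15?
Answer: -2270801/720 ≈ -3153.9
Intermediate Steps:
A(n) = -½ + 7/n (A(n) = 7/n - 7*1/14 = 7/n - ½ = -½ + 7/n)
U(S) = S/2
f(x) = -1427/180 + 1109/x (f(x) = -8 + (1109/x + ((½)*(14 - 1*(-12))/(-12))/(-15)) = -8 + (1109/x + ((½)*(-1/12)*(14 + 12))*(-1/15)) = -8 + (1109/x + ((½)*(-1/12)*26)*(-1/15)) = -8 + (1109/x - 13/12*(-1/15)) = -8 + (1109/x + 13/180) = -8 + (13/180 + 1109/x) = -1427/180 + 1109/x)
U(168) + f(1/(233/(-80))) = (½)*168 + (-1427/180 + 1109/(1/(233/(-80)))) = 84 + (-1427/180 + 1109/(1/(233*(-1/80)))) = 84 + (-1427/180 + 1109/(1/(-233/80))) = 84 + (-1427/180 + 1109/(-80/233)) = 84 + (-1427/180 + 1109*(-233/80)) = 84 + (-1427/180 - 258397/80) = 84 - 2331281/720 = -2270801/720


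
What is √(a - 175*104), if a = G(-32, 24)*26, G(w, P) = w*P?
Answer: 2*I*√9542 ≈ 195.37*I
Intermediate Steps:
G(w, P) = P*w
a = -19968 (a = (24*(-32))*26 = -768*26 = -19968)
√(a - 175*104) = √(-19968 - 175*104) = √(-19968 - 18200) = √(-38168) = 2*I*√9542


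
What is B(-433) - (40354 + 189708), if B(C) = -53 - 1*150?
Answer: -230265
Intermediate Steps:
B(C) = -203 (B(C) = -53 - 150 = -203)
B(-433) - (40354 + 189708) = -203 - (40354 + 189708) = -203 - 1*230062 = -203 - 230062 = -230265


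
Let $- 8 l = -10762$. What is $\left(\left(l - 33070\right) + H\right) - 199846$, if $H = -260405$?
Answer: $- \frac{1967903}{4} \approx -4.9198 \cdot 10^{5}$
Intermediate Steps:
$l = \frac{5381}{4}$ ($l = \left(- \frac{1}{8}\right) \left(-10762\right) = \frac{5381}{4} \approx 1345.3$)
$\left(\left(l - 33070\right) + H\right) - 199846 = \left(\left(\frac{5381}{4} - 33070\right) - 260405\right) - 199846 = \left(- \frac{126899}{4} - 260405\right) - 199846 = - \frac{1168519}{4} - 199846 = - \frac{1967903}{4}$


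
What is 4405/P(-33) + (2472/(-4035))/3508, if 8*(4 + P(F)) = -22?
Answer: -20783940862/31848255 ≈ -652.59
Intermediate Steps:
P(F) = -27/4 (P(F) = -4 + (1/8)*(-22) = -4 - 11/4 = -27/4)
4405/P(-33) + (2472/(-4035))/3508 = 4405/(-27/4) + (2472/(-4035))/3508 = 4405*(-4/27) + (2472*(-1/4035))*(1/3508) = -17620/27 - 824/1345*1/3508 = -17620/27 - 206/1179565 = -20783940862/31848255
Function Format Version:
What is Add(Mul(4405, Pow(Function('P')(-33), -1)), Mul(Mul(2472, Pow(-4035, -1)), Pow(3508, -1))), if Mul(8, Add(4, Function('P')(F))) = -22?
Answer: Rational(-20783940862, 31848255) ≈ -652.59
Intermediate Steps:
Function('P')(F) = Rational(-27, 4) (Function('P')(F) = Add(-4, Mul(Rational(1, 8), -22)) = Add(-4, Rational(-11, 4)) = Rational(-27, 4))
Add(Mul(4405, Pow(Function('P')(-33), -1)), Mul(Mul(2472, Pow(-4035, -1)), Pow(3508, -1))) = Add(Mul(4405, Pow(Rational(-27, 4), -1)), Mul(Mul(2472, Pow(-4035, -1)), Pow(3508, -1))) = Add(Mul(4405, Rational(-4, 27)), Mul(Mul(2472, Rational(-1, 4035)), Rational(1, 3508))) = Add(Rational(-17620, 27), Mul(Rational(-824, 1345), Rational(1, 3508))) = Add(Rational(-17620, 27), Rational(-206, 1179565)) = Rational(-20783940862, 31848255)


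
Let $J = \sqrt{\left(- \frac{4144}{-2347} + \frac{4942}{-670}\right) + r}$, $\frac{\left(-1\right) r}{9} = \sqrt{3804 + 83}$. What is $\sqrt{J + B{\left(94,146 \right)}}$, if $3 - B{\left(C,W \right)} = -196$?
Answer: $\frac{\sqrt{123018058804975 + 2358735 \sqrt{786245} \sqrt{-490133 - 10221185 \sqrt{23}}}}{786245} \approx 14.132 + 0.84228 i$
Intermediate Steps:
$B{\left(C,W \right)} = 199$ ($B{\left(C,W \right)} = 3 - -196 = 3 + 196 = 199$)
$r = - 117 \sqrt{23}$ ($r = - 9 \sqrt{3804 + 83} = - 9 \sqrt{3887} = - 9 \cdot 13 \sqrt{23} = - 117 \sqrt{23} \approx -561.11$)
$J = \sqrt{- \frac{4411197}{786245} - 117 \sqrt{23}}$ ($J = \sqrt{\left(- \frac{4144}{-2347} + \frac{4942}{-670}\right) - 117 \sqrt{23}} = \sqrt{\left(\left(-4144\right) \left(- \frac{1}{2347}\right) + 4942 \left(- \frac{1}{670}\right)\right) - 117 \sqrt{23}} = \sqrt{\left(\frac{4144}{2347} - \frac{2471}{335}\right) - 117 \sqrt{23}} = \sqrt{- \frac{4411197}{786245} - 117 \sqrt{23}} \approx 23.806 i$)
$\sqrt{J + B{\left(94,146 \right)}} = \sqrt{\frac{3 \sqrt{-385364620585 - 8036355600325 \sqrt{23}}}{786245} + 199} = \sqrt{199 + \frac{3 \sqrt{-385364620585 - 8036355600325 \sqrt{23}}}{786245}}$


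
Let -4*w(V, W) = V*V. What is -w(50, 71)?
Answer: 625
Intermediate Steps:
w(V, W) = -V**2/4 (w(V, W) = -V*V/4 = -V**2/4)
-w(50, 71) = -(-1)*50**2/4 = -(-1)*2500/4 = -1*(-625) = 625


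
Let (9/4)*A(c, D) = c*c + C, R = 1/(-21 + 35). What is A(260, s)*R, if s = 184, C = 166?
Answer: 135532/63 ≈ 2151.3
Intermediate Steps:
R = 1/14 ≈ 0.071429
A(c, D) = 664/9 + 4*c²/9 (A(c, D) = 4*(c*c + 166)/9 = 4*(c² + 166)/9 = 4*(166 + c²)/9 = 664/9 + 4*c²/9)
A(260, s)*R = (664/9 + (4/9)*260²)*(1/14) = (664/9 + (4/9)*67600)*(1/14) = (664/9 + 270400/9)*(1/14) = (271064/9)*(1/14) = 135532/63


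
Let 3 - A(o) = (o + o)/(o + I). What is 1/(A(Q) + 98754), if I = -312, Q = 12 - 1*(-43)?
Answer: 257/25380659 ≈ 1.0126e-5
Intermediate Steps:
Q = 55 (Q = 12 + 43 = 55)
A(o) = 3 - 2*o/(-312 + o) (A(o) = 3 - (o + o)/(o - 312) = 3 - 2*o/(-312 + o))
1/(A(Q) + 98754) = 1/((-936 + 55)/(-312 + 55) + 98754) = 1/(-881/(-257) + 98754) = 1/(-1/257*(-881) + 98754) = 1/(881/257 + 98754) = 1/(25380659/257) = 257/25380659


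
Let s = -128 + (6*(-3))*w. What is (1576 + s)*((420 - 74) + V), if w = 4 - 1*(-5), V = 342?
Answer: 884768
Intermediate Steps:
w = 9 (w = 4 + 5 = 9)
s = -290 (s = -128 + (6*(-3))*9 = -128 - 18*9 = -128 - 162 = -290)
(1576 + s)*((420 - 74) + V) = (1576 - 290)*((420 - 74) + 342) = 1286*(346 + 342) = 1286*688 = 884768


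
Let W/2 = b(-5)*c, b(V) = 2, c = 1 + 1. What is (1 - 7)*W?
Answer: -48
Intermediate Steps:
c = 2
W = 8 (W = 2*(2*2) = 2*4 = 8)
(1 - 7)*W = (1 - 7)*8 = -6*8 = -48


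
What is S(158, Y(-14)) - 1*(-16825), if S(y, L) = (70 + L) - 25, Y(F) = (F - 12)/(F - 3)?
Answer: 286816/17 ≈ 16872.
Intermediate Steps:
Y(F) = (-12 + F)/(-3 + F)
S(y, L) = 45 + L
S(158, Y(-14)) - 1*(-16825) = (45 + (-12 - 14)/(-3 - 14)) - 1*(-16825) = (45 - 26/(-17)) + 16825 = (45 - 1/17*(-26)) + 16825 = (45 + 26/17) + 16825 = 791/17 + 16825 = 286816/17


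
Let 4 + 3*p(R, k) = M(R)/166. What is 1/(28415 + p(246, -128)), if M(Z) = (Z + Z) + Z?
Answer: 249/7075372 ≈ 3.5192e-5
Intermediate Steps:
M(Z) = 3*Z (M(Z) = 2*Z + Z = 3*Z)
p(R, k) = -4/3 + R/166 (p(R, k) = -4/3 + ((3*R)/166)/3 = -4/3 + ((3*R)*(1/166))/3 = -4/3 + (3*R/166)/3 = -4/3 + R/166)
1/(28415 + p(246, -128)) = 1/(28415 + (-4/3 + (1/166)*246)) = 1/(28415 + (-4/3 + 123/83)) = 1/(28415 + 37/249) = 1/(7075372/249) = 249/7075372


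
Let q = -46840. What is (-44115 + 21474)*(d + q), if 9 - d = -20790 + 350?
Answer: 597518631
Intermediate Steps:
d = 20449 (d = 9 - (-20790 + 350) = 9 - 1*(-20440) = 9 + 20440 = 20449)
(-44115 + 21474)*(d + q) = (-44115 + 21474)*(20449 - 46840) = -22641*(-26391) = 597518631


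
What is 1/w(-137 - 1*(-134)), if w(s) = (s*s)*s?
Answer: -1/27 ≈ -0.037037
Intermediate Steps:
w(s) = s**3 (w(s) = s**2*s = s**3)
1/w(-137 - 1*(-134)) = 1/((-137 - 1*(-134))**3) = 1/((-137 + 134)**3) = 1/((-3)**3) = 1/(-27) = -1/27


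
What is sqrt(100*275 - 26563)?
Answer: sqrt(937) ≈ 30.610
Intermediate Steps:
sqrt(100*275 - 26563) = sqrt(27500 - 26563) = sqrt(937)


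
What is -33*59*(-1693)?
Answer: 3296271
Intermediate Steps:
-33*59*(-1693) = -1947*(-1693) = 3296271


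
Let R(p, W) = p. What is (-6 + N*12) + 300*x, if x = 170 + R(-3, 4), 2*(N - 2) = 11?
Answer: 50184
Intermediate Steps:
N = 15/2 (N = 2 + (1/2)*11 = 2 + 11/2 = 15/2 ≈ 7.5000)
x = 167 (x = 170 - 3 = 167)
(-6 + N*12) + 300*x = (-6 + (15/2)*12) + 300*167 = (-6 + 90) + 50100 = 84 + 50100 = 50184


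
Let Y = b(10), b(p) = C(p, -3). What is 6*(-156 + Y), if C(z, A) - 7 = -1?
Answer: -900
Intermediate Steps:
C(z, A) = 6 (C(z, A) = 7 - 1 = 6)
b(p) = 6
Y = 6
6*(-156 + Y) = 6*(-156 + 6) = 6*(-150) = -900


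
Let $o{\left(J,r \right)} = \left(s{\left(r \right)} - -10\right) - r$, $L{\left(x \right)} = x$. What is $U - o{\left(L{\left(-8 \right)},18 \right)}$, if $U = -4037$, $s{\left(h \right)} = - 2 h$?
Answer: $-3993$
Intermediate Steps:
$o{\left(J,r \right)} = 10 - 3 r$ ($o{\left(J,r \right)} = \left(- 2 r - -10\right) - r = \left(- 2 r + 10\right) - r = \left(10 - 2 r\right) - r = 10 - 3 r$)
$U - o{\left(L{\left(-8 \right)},18 \right)} = -4037 - \left(10 - 54\right) = -4037 - -44 = -4037 + 44 = -3993$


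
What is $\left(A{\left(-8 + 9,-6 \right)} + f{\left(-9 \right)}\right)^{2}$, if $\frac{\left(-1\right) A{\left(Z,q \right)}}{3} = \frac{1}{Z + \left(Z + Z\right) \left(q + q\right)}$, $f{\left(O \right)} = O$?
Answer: $\frac{41616}{529} \approx 78.669$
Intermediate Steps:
$A{\left(Z,q \right)} = - \frac{3}{Z + 4 Z q}$ ($A{\left(Z,q \right)} = - \frac{3}{Z + \left(Z + Z\right) \left(q + q\right)} = - \frac{3}{Z + 2 Z 2 q} = - \frac{3}{Z + 4 Z q}$)
$\left(A{\left(-8 + 9,-6 \right)} + f{\left(-9 \right)}\right)^{2} = \left(- \frac{3}{\left(-8 + 9\right) \left(1 + 4 \left(-6\right)\right)} - 9\right)^{2} = \left(- \frac{3}{1 \left(1 - 24\right)} - 9\right)^{2} = \left(\left(-3\right) 1 \frac{1}{-23} - 9\right)^{2} = \left(\left(-3\right) 1 \left(- \frac{1}{23}\right) - 9\right)^{2} = \left(\frac{3}{23} - 9\right)^{2} = \left(- \frac{204}{23}\right)^{2} = \frac{41616}{529}$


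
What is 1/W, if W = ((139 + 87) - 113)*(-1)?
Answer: -1/113 ≈ -0.0088496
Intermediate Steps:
W = -113 (W = (226 - 113)*(-1) = 113*(-1) = -113)
1/W = 1/(-113) = -1/113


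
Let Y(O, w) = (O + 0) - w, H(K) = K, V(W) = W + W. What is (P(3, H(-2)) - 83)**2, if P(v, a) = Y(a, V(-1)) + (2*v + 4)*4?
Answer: 1849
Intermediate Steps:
V(W) = 2*W
Y(O, w) = O - w
P(v, a) = 18 + a + 8*v (P(v, a) = (a - 2*(-1)) + (2*v + 4)*4 = (a - 1*(-2)) + (4 + 2*v)*4 = (a + 2) + (16 + 8*v) = (2 + a) + (16 + 8*v) = 18 + a + 8*v)
(P(3, H(-2)) - 83)**2 = ((18 - 2 + 8*3) - 83)**2 = ((18 - 2 + 24) - 83)**2 = (40 - 83)**2 = (-43)**2 = 1849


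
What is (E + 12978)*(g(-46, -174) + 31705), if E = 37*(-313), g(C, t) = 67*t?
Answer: 28005659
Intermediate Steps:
E = -11581
(E + 12978)*(g(-46, -174) + 31705) = (-11581 + 12978)*(67*(-174) + 31705) = 1397*(-11658 + 31705) = 1397*20047 = 28005659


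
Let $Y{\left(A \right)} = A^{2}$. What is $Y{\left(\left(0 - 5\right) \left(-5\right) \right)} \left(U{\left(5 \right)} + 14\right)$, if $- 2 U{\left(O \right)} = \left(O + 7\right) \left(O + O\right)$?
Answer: $-28750$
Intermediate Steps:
$U{\left(O \right)} = - O \left(7 + O\right)$ ($U{\left(O \right)} = - \frac{\left(O + 7\right) \left(O + O\right)}{2} = - \frac{\left(7 + O\right) 2 O}{2} = - \frac{2 O \left(7 + O\right)}{2} = - O \left(7 + O\right)$)
$Y{\left(\left(0 - 5\right) \left(-5\right) \right)} \left(U{\left(5 \right)} + 14\right) = \left(\left(0 - 5\right) \left(-5\right)\right)^{2} \left(\left(-1\right) 5 \left(7 + 5\right) + 14\right) = \left(\left(-5\right) \left(-5\right)\right)^{2} \left(\left(-1\right) 5 \cdot 12 + 14\right) = 25^{2} \left(-60 + 14\right) = 625 \left(-46\right) = -28750$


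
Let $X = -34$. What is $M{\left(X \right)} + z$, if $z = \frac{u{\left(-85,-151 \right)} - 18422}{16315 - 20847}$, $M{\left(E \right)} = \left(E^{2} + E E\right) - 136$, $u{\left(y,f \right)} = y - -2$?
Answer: $\frac{9880137}{4532} \approx 2180.1$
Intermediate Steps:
$u{\left(y,f \right)} = 2 + y$ ($u{\left(y,f \right)} = y + 2 = 2 + y$)
$M{\left(E \right)} = -136 + 2 E^{2}$ ($M{\left(E \right)} = \left(E^{2} + E^{2}\right) - 136 = 2 E^{2} - 136 = -136 + 2 E^{2}$)
$z = \frac{18505}{4532}$ ($z = \frac{\left(2 - 85\right) - 18422}{16315 - 20847} = \frac{-83 - 18422}{-4532} = \left(-18505\right) \left(- \frac{1}{4532}\right) = \frac{18505}{4532} \approx 4.0832$)
$M{\left(X \right)} + z = \left(-136 + 2 \left(-34\right)^{2}\right) + \frac{18505}{4532} = \left(-136 + 2 \cdot 1156\right) + \frac{18505}{4532} = \left(-136 + 2312\right) + \frac{18505}{4532} = 2176 + \frac{18505}{4532} = \frac{9880137}{4532}$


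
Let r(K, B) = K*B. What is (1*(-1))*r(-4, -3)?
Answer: -12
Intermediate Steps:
r(K, B) = B*K
(1*(-1))*r(-4, -3) = (1*(-1))*(-3*(-4)) = -1*12 = -12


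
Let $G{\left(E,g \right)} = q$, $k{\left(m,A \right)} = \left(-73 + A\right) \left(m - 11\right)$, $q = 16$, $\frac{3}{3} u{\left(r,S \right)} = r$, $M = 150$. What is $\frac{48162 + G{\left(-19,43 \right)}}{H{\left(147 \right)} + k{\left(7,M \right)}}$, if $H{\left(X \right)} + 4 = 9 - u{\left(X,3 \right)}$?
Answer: $- \frac{24089}{225} \approx -107.06$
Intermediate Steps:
$u{\left(r,S \right)} = r$
$k{\left(m,A \right)} = \left(-73 + A\right) \left(-11 + m\right)$
$G{\left(E,g \right)} = 16$
$H{\left(X \right)} = 5 - X$ ($H{\left(X \right)} = -4 - \left(-9 + X\right) = 5 - X$)
$\frac{48162 + G{\left(-19,43 \right)}}{H{\left(147 \right)} + k{\left(7,M \right)}} = \frac{48162 + 16}{\left(5 - 147\right) + \left(803 - 511 - 1650 + 150 \cdot 7\right)} = \frac{48178}{\left(5 - 147\right) + \left(803 - 511 - 1650 + 1050\right)} = \frac{48178}{-142 - 308} = \frac{48178}{-450} = 48178 \left(- \frac{1}{450}\right) = - \frac{24089}{225}$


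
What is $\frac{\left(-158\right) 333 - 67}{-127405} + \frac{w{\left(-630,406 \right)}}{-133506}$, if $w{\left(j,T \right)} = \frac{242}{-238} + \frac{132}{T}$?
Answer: $\frac{3467425631003}{8385600641490} \approx 0.4135$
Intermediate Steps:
$w{\left(j,T \right)} = - \frac{121}{119} + \frac{132}{T}$ ($w{\left(j,T \right)} = 242 \left(- \frac{1}{238}\right) + \frac{132}{T} = - \frac{121}{119} + \frac{132}{T}$)
$\frac{\left(-158\right) 333 - 67}{-127405} + \frac{w{\left(-630,406 \right)}}{-133506} = \frac{\left(-158\right) 333 - 67}{-127405} + \frac{- \frac{121}{119} + \frac{132}{406}}{-133506} = \left(-52614 - 67\right) \left(- \frac{1}{127405}\right) + \left(- \frac{121}{119} + 132 \cdot \frac{1}{406}\right) \left(- \frac{1}{133506}\right) = \left(-52681\right) \left(- \frac{1}{127405}\right) + \left(- \frac{121}{119} + \frac{66}{203}\right) \left(- \frac{1}{133506}\right) = \frac{52681}{127405} - - \frac{341}{65818458} = \frac{52681}{127405} + \frac{341}{65818458} = \frac{3467425631003}{8385600641490}$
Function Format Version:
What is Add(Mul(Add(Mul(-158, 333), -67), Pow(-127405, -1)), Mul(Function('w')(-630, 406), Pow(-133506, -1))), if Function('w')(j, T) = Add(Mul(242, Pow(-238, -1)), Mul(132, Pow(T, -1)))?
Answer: Rational(3467425631003, 8385600641490) ≈ 0.41350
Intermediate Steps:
Function('w')(j, T) = Add(Rational(-121, 119), Mul(132, Pow(T, -1))) (Function('w')(j, T) = Add(Mul(242, Rational(-1, 238)), Mul(132, Pow(T, -1))) = Add(Rational(-121, 119), Mul(132, Pow(T, -1))))
Add(Mul(Add(Mul(-158, 333), -67), Pow(-127405, -1)), Mul(Function('w')(-630, 406), Pow(-133506, -1))) = Add(Mul(Add(Mul(-158, 333), -67), Pow(-127405, -1)), Mul(Add(Rational(-121, 119), Mul(132, Pow(406, -1))), Pow(-133506, -1))) = Add(Mul(Add(-52614, -67), Rational(-1, 127405)), Mul(Add(Rational(-121, 119), Mul(132, Rational(1, 406))), Rational(-1, 133506))) = Add(Mul(-52681, Rational(-1, 127405)), Mul(Add(Rational(-121, 119), Rational(66, 203)), Rational(-1, 133506))) = Add(Rational(52681, 127405), Mul(Rational(-341, 493), Rational(-1, 133506))) = Add(Rational(52681, 127405), Rational(341, 65818458)) = Rational(3467425631003, 8385600641490)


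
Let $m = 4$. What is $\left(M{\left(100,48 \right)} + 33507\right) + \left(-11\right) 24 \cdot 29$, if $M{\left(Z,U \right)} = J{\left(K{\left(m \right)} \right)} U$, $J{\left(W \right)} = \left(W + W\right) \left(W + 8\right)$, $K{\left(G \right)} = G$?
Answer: $30459$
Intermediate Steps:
$J{\left(W \right)} = 2 W \left(8 + W\right)$
$M{\left(Z,U \right)} = 96 U$ ($M{\left(Z,U \right)} = 2 \cdot 4 \left(8 + 4\right) U = 2 \cdot 4 \cdot 12 U = 96 U$)
$\left(M{\left(100,48 \right)} + 33507\right) + \left(-11\right) 24 \cdot 29 = \left(96 \cdot 48 + 33507\right) + \left(-11\right) 24 \cdot 29 = \left(4608 + 33507\right) - 7656 = 38115 - 7656 = 30459$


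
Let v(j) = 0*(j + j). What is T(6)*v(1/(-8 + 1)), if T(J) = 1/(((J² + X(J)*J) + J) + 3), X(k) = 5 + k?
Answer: 0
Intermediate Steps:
T(J) = 1/(3 + J + J² + J*(5 + J)) (T(J) = 1/(((J² + (5 + J)*J) + J) + 3) = 1/(((J² + J*(5 + J)) + J) + 3) = 1/((J + J² + J*(5 + J)) + 3) = 1/(3 + J + J² + J*(5 + J)))
v(j) = 0 (v(j) = 0*(2*j) = 0)
T(6)*v(1/(-8 + 1)) = 0/(3 + 2*6² + 6*6) = 0/(3 + 2*36 + 36) = 0/(3 + 72 + 36) = 0/111 = (1/111)*0 = 0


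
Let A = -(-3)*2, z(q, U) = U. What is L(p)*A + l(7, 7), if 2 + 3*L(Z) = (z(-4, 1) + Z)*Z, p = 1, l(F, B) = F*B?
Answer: 49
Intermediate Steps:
l(F, B) = B*F
L(Z) = -⅔ + Z*(1 + Z)/3 (L(Z) = -⅔ + ((1 + Z)*Z)/3 = -⅔ + (Z*(1 + Z))/3 = -⅔ + Z*(1 + Z)/3)
A = 6 (A = -1*(-6) = 6)
L(p)*A + l(7, 7) = (-⅔ + (⅓)*1 + (⅓)*1²)*6 + 7*7 = (-⅔ + ⅓ + (⅓)*1)*6 + 49 = (-⅔ + ⅓ + ⅓)*6 + 49 = 0*6 + 49 = 0 + 49 = 49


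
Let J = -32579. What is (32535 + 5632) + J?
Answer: 5588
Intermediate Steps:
(32535 + 5632) + J = (32535 + 5632) - 32579 = 38167 - 32579 = 5588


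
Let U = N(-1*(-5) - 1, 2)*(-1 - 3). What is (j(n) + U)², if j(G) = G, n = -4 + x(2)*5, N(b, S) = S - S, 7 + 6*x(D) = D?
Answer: 2401/36 ≈ 66.694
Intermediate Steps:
x(D) = -7/6 + D/6
N(b, S) = 0
n = -49/6 (n = -4 + (-7/6 + (⅙)*2)*5 = -4 + (-7/6 + ⅓)*5 = -4 - ⅚*5 = -4 - 25/6 = -49/6 ≈ -8.1667)
U = 0 (U = 0*(-1 - 3) = 0*(-4) = 0)
(j(n) + U)² = (-49/6 + 0)² = (-49/6)² = 2401/36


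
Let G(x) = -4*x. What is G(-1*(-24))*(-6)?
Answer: 576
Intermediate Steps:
G(-1*(-24))*(-6) = -(-4)*(-24)*(-6) = -4*24*(-6) = -96*(-6) = 576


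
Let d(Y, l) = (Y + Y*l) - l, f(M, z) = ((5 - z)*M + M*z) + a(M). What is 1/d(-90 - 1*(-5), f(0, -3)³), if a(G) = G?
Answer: -1/85 ≈ -0.011765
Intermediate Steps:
f(M, z) = M + M*z + M*(5 - z) (f(M, z) = ((5 - z)*M + M*z) + M = (M*(5 - z) + M*z) + M = (M*z + M*(5 - z)) + M = M + M*z + M*(5 - z))
d(Y, l) = Y - l + Y*l
1/d(-90 - 1*(-5), f(0, -3)³) = 1/((-90 - 1*(-5)) - (6*0)³ + (-90 - 1*(-5))*(6*0)³) = 1/((-90 + 5) - 1*0³ + (-90 + 5)*0³) = 1/(-85 - 1*0 - 85*0) = 1/(-85 + 0 + 0) = 1/(-85) = -1/85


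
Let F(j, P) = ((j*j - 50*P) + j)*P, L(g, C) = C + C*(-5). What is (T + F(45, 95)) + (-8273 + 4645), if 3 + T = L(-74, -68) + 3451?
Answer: -254508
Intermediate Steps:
L(g, C) = -4*C (L(g, C) = C - 5*C = -4*C)
F(j, P) = P*(j + j² - 50*P) (F(j, P) = ((j² - 50*P) + j)*P = (j + j² - 50*P)*P = P*(j + j² - 50*P))
T = 3720 (T = -3 + (-4*(-68) + 3451) = -3 + (272 + 3451) = -3 + 3723 = 3720)
(T + F(45, 95)) + (-8273 + 4645) = (3720 + 95*(45 + 45² - 50*95)) + (-8273 + 4645) = (3720 + 95*(45 + 2025 - 4750)) - 3628 = (3720 + 95*(-2680)) - 3628 = (3720 - 254600) - 3628 = -250880 - 3628 = -254508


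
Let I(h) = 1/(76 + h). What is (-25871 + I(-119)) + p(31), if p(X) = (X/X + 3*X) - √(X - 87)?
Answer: -1108412/43 - 2*I*√14 ≈ -25777.0 - 7.4833*I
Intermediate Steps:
p(X) = 1 - √(-87 + X) + 3*X (p(X) = (1 + 3*X) - √(-87 + X) = 1 - √(-87 + X) + 3*X)
(-25871 + I(-119)) + p(31) = (-25871 + 1/(76 - 119)) + (1 - √(-87 + 31) + 3*31) = (-25871 + 1/(-43)) + (1 - √(-56) + 93) = (-25871 - 1/43) + (1 - 2*I*√14 + 93) = -1112454/43 + (1 - 2*I*√14 + 93) = -1112454/43 + (94 - 2*I*√14) = -1108412/43 - 2*I*√14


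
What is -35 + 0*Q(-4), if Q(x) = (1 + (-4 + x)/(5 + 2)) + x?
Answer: -35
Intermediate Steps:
Q(x) = 3/7 + 8*x/7 (Q(x) = (1 + (-4 + x)/7) + x = (1 + (-4 + x)*(⅐)) + x = (1 + (-4/7 + x/7)) + x = (3/7 + x/7) + x = 3/7 + 8*x/7)
-35 + 0*Q(-4) = -35 + 0*(3/7 + (8/7)*(-4)) = -35 + 0*(3/7 - 32/7) = -35 + 0*(-29/7) = -35 + 0 = -35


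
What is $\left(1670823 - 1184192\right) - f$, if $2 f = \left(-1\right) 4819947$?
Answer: $\frac{5793209}{2} \approx 2.8966 \cdot 10^{6}$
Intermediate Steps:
$f = - \frac{4819947}{2}$ ($f = \frac{\left(-1\right) 4819947}{2} = \frac{1}{2} \left(-4819947\right) = - \frac{4819947}{2} \approx -2.41 \cdot 10^{6}$)
$\left(1670823 - 1184192\right) - f = \left(1670823 - 1184192\right) - - \frac{4819947}{2} = 486631 + \frac{4819947}{2} = \frac{5793209}{2}$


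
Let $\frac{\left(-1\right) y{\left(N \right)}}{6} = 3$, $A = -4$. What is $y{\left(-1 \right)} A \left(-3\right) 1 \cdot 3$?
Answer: $-648$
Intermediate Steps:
$y{\left(N \right)} = -18$ ($y{\left(N \right)} = \left(-6\right) 3 = -18$)
$y{\left(-1 \right)} A \left(-3\right) 1 \cdot 3 = \left(-18\right) \left(-4\right) \left(-3\right) 1 \cdot 3 = 72 \left(\left(-3\right) 3\right) = 72 \left(-9\right) = -648$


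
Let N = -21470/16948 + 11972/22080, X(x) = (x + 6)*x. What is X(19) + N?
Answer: 583814039/1230960 ≈ 474.28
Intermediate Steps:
X(x) = x*(6 + x) (X(x) = (6 + x)*x = x*(6 + x))
N = -891961/1230960 (N = -21470*1/16948 + 11972*(1/22080) = -565/446 + 2993/5520 = -891961/1230960 ≈ -0.72461)
X(19) + N = 19*(6 + 19) - 891961/1230960 = 19*25 - 891961/1230960 = 475 - 891961/1230960 = 583814039/1230960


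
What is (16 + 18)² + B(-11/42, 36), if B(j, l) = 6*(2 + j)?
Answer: 8165/7 ≈ 1166.4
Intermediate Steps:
B(j, l) = 12 + 6*j
(16 + 18)² + B(-11/42, 36) = (16 + 18)² + (12 + 6*(-11/42)) = 34² + (12 + 6*(-11*1/42)) = 1156 + (12 + 6*(-11/42)) = 1156 + (12 - 11/7) = 1156 + 73/7 = 8165/7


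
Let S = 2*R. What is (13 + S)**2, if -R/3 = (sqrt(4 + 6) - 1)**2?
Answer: 4249 - 1272*sqrt(10) ≈ 226.58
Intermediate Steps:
R = -3*(-1 + sqrt(10))**2 (R = -3*(sqrt(4 + 6) - 1)**2 = -3*(sqrt(10) - 1)**2 = -3*(-1 + sqrt(10))**2 ≈ -14.026)
S = -66 + 12*sqrt(10) (S = 2*(-33 + 6*sqrt(10)) = -66 + 12*sqrt(10) ≈ -28.053)
(13 + S)**2 = (13 + (-66 + 12*sqrt(10)))**2 = (-53 + 12*sqrt(10))**2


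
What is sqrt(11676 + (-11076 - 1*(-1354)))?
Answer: sqrt(1954) ≈ 44.204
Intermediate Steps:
sqrt(11676 + (-11076 - 1*(-1354))) = sqrt(11676 + (-11076 + 1354)) = sqrt(11676 - 9722) = sqrt(1954)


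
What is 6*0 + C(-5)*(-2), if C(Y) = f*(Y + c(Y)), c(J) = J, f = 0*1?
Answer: 0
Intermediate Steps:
f = 0
C(Y) = 0 (C(Y) = 0*(Y + Y) = 0*(2*Y) = 0)
6*0 + C(-5)*(-2) = 6*0 + 0*(-2) = 0 + 0 = 0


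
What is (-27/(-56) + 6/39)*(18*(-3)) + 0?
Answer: -12501/364 ≈ -34.343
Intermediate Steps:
(-27/(-56) + 6/39)*(18*(-3)) + 0 = (-27*(-1/56) + 6*(1/39))*(-54) + 0 = (27/56 + 2/13)*(-54) + 0 = (463/728)*(-54) + 0 = -12501/364 + 0 = -12501/364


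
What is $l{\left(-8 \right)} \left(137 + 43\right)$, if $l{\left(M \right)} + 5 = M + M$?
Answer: $-3780$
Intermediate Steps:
$l{\left(M \right)} = -5 + 2 M$ ($l{\left(M \right)} = -5 + \left(M + M\right) = -5 + 2 M$)
$l{\left(-8 \right)} \left(137 + 43\right) = \left(-5 + 2 \left(-8\right)\right) \left(137 + 43\right) = \left(-5 - 16\right) 180 = \left(-21\right) 180 = -3780$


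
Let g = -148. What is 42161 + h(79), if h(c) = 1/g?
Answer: 6239827/148 ≈ 42161.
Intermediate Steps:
h(c) = -1/148 (h(c) = 1/(-148) = -1/148)
42161 + h(79) = 42161 - 1/148 = 6239827/148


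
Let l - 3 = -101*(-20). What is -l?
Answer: -2023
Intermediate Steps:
l = 2023 (l = 3 - 101*(-20) = 3 + 2020 = 2023)
-l = -1*2023 = -2023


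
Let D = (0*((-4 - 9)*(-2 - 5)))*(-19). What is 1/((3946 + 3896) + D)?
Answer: 1/7842 ≈ 0.00012752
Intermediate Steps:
D = 0 (D = (0*(-13*(-7)))*(-19) = (0*91)*(-19) = 0*(-19) = 0)
1/((3946 + 3896) + D) = 1/((3946 + 3896) + 0) = 1/(7842 + 0) = 1/7842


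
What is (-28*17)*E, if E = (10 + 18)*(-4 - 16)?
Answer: 266560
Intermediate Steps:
E = -560 (E = 28*(-20) = -560)
(-28*17)*E = -28*17*(-560) = -476*(-560) = 266560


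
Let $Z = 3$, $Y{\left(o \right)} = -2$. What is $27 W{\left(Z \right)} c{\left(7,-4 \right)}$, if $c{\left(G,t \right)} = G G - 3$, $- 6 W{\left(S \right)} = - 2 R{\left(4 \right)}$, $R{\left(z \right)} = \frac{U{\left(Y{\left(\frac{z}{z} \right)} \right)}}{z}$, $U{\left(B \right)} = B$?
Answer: $-207$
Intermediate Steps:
$R{\left(z \right)} = - \frac{2}{z}$
$W{\left(S \right)} = - \frac{1}{6}$ ($W{\left(S \right)} = - \frac{\left(-2\right) \left(- \frac{2}{4}\right)}{6} = - \frac{\left(-2\right) \left(\left(-2\right) \frac{1}{4}\right)}{6} = - \frac{\left(-2\right) \left(- \frac{1}{2}\right)}{6} = \left(- \frac{1}{6}\right) 1 = - \frac{1}{6}$)
$c{\left(G,t \right)} = -3 + G^{2}$ ($c{\left(G,t \right)} = G^{2} - 3 = -3 + G^{2}$)
$27 W{\left(Z \right)} c{\left(7,-4 \right)} = 27 \left(- \frac{1}{6}\right) \left(-3 + 7^{2}\right) = - \frac{9 \left(-3 + 49\right)}{2} = \left(- \frac{9}{2}\right) 46 = -207$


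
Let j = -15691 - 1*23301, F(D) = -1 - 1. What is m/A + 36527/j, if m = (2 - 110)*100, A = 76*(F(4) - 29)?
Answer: 83763997/22966288 ≈ 3.6473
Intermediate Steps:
F(D) = -2
A = -2356 (A = 76*(-2 - 29) = 76*(-31) = -2356)
m = -10800 (m = -108*100 = -10800)
j = -38992 (j = -15691 - 23301 = -38992)
m/A + 36527/j = -10800/(-2356) + 36527/(-38992) = -10800*(-1/2356) + 36527*(-1/38992) = 2700/589 - 36527/38992 = 83763997/22966288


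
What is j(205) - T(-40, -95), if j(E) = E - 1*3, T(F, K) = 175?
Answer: 27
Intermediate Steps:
j(E) = -3 + E (j(E) = E - 3 = -3 + E)
j(205) - T(-40, -95) = (-3 + 205) - 1*175 = 202 - 175 = 27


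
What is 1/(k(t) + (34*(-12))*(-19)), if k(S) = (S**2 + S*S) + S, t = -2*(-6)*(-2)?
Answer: 1/8880 ≈ 0.00011261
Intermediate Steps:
t = -24 (t = 12*(-2) = -24)
k(S) = S + 2*S**2 (k(S) = (S**2 + S**2) + S = 2*S**2 + S = S + 2*S**2)
1/(k(t) + (34*(-12))*(-19)) = 1/(-24*(1 + 2*(-24)) + (34*(-12))*(-19)) = 1/(-24*(1 - 48) - 408*(-19)) = 1/(-24*(-47) + 7752) = 1/(1128 + 7752) = 1/8880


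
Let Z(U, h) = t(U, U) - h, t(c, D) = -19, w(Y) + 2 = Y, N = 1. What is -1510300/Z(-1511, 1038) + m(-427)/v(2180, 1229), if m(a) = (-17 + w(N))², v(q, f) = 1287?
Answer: 216010952/151151 ≈ 1429.1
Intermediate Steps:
w(Y) = -2 + Y
m(a) = 324 (m(a) = (-17 + (-2 + 1))² = (-17 - 1)² = (-18)² = 324)
Z(U, h) = -19 - h
-1510300/Z(-1511, 1038) + m(-427)/v(2180, 1229) = -1510300/(-19 - 1*1038) + 324/1287 = -1510300/(-19 - 1038) + 324*(1/1287) = -1510300/(-1057) + 36/143 = -1510300*(-1/1057) + 36/143 = 1510300/1057 + 36/143 = 216010952/151151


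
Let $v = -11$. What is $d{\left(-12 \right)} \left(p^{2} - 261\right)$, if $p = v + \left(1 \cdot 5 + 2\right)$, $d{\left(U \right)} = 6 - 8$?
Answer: $490$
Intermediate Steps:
$d{\left(U \right)} = -2$
$p = -4$ ($p = -11 + \left(1 \cdot 5 + 2\right) = -11 + \left(5 + 2\right) = -11 + 7 = -4$)
$d{\left(-12 \right)} \left(p^{2} - 261\right) = - 2 \left(\left(-4\right)^{2} - 261\right) = - 2 \left(16 - 261\right) = \left(-2\right) \left(-245\right) = 490$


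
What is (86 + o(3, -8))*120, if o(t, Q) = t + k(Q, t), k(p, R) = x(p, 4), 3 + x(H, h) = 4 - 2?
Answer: 10560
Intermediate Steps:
x(H, h) = -1 (x(H, h) = -3 + (4 - 2) = -3 + 2 = -1)
k(p, R) = -1
o(t, Q) = -1 + t (o(t, Q) = t - 1 = -1 + t)
(86 + o(3, -8))*120 = (86 + (-1 + 3))*120 = (86 + 2)*120 = 88*120 = 10560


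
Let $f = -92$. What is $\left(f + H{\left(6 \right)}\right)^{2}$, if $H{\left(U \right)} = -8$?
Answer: $10000$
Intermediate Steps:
$\left(f + H{\left(6 \right)}\right)^{2} = \left(-92 - 8\right)^{2} = \left(-100\right)^{2} = 10000$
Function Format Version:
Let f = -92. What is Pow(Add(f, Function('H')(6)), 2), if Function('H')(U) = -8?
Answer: 10000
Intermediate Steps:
Pow(Add(f, Function('H')(6)), 2) = Pow(Add(-92, -8), 2) = Pow(-100, 2) = 10000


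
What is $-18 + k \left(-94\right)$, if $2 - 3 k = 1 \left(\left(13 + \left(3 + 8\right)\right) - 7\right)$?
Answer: $452$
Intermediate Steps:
$k = -5$ ($k = \frac{2}{3} - \frac{1 \left(\left(13 + \left(3 + 8\right)\right) - 7\right)}{3} = \frac{2}{3} - \frac{1 \left(\left(13 + 11\right) - 7\right)}{3} = \frac{2}{3} - \frac{1 \left(24 - 7\right)}{3} = \frac{2}{3} - \frac{1 \cdot 17}{3} = \frac{2}{3} - \frac{17}{3} = -5$)
$-18 + k \left(-94\right) = -18 - -470 = -18 + 470 = 452$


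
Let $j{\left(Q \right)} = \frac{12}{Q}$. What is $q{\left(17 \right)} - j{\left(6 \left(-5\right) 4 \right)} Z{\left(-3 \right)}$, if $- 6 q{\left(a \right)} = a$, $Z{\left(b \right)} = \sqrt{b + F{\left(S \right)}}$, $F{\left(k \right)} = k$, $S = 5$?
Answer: $- \frac{17}{6} + \frac{\sqrt{2}}{10} \approx -2.6919$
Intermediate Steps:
$Z{\left(b \right)} = \sqrt{5 + b}$ ($Z{\left(b \right)} = \sqrt{b + 5} = \sqrt{5 + b}$)
$q{\left(a \right)} = - \frac{a}{6}$
$q{\left(17 \right)} - j{\left(6 \left(-5\right) 4 \right)} Z{\left(-3 \right)} = \left(- \frac{1}{6}\right) 17 - \frac{12}{6 \left(-5\right) 4} \sqrt{5 - 3} = - \frac{17}{6} - \frac{12}{\left(-30\right) 4} \sqrt{2} = - \frac{17}{6} - \frac{12}{-120} \sqrt{2} = - \frac{17}{6} - 12 \left(- \frac{1}{120}\right) \sqrt{2} = - \frac{17}{6} - - \frac{\sqrt{2}}{10} = - \frac{17}{6} + \frac{\sqrt{2}}{10}$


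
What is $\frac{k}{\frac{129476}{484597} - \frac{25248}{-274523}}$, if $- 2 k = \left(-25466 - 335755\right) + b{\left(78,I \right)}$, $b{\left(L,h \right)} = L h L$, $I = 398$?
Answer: $- \frac{274076095763550741}{95558490008} \approx -2.8682 \cdot 10^{6}$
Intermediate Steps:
$b{\left(L,h \right)} = h L^{2}$
$k = - \frac{2060211}{2}$ ($k = - \frac{\left(-25466 - 335755\right) + 398 \cdot 78^{2}}{2} = - \frac{-361221 + 398 \cdot 6084}{2} = - \frac{-361221 + 2421432}{2} = \left(- \frac{1}{2}\right) 2060211 = - \frac{2060211}{2} \approx -1.0301 \cdot 10^{6}$)
$\frac{k}{\frac{129476}{484597} - \frac{25248}{-274523}} = - \frac{2060211}{2 \left(\frac{129476}{484597} - \frac{25248}{-274523}\right)} = - \frac{2060211}{2 \left(129476 \cdot \frac{1}{484597} - - \frac{25248}{274523}\right)} = - \frac{2060211}{2 \left(\frac{129476}{484597} + \frac{25248}{274523}\right)} = - \frac{2060211}{2 \cdot \frac{47779245004}{133033022231}} = \left(- \frac{2060211}{2}\right) \frac{133033022231}{47779245004} = - \frac{274076095763550741}{95558490008}$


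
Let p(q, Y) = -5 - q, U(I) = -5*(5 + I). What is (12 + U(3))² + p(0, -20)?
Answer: 779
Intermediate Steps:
U(I) = -25 - 5*I
(12 + U(3))² + p(0, -20) = (12 + (-25 - 5*3))² + (-5 - 1*0) = (12 + (-25 - 15))² + (-5 + 0) = (12 - 40)² - 5 = (-28)² - 5 = 784 - 5 = 779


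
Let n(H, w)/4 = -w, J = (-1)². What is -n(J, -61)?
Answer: -244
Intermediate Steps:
J = 1
n(H, w) = -4*w (n(H, w) = 4*(-w) = -4*w)
-n(J, -61) = -(-4)*(-61) = -1*244 = -244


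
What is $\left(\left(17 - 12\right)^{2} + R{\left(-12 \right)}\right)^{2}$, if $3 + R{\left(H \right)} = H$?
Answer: $100$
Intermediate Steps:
$R{\left(H \right)} = -3 + H$
$\left(\left(17 - 12\right)^{2} + R{\left(-12 \right)}\right)^{2} = \left(\left(17 - 12\right)^{2} - 15\right)^{2} = \left(5^{2} - 15\right)^{2} = \left(25 - 15\right)^{2} = 10^{2} = 100$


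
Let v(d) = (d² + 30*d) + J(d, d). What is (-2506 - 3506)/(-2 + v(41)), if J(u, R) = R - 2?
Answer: -1503/737 ≈ -2.0393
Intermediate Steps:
J(u, R) = -2 + R
v(d) = -2 + d² + 31*d (v(d) = (d² + 30*d) + (-2 + d) = -2 + d² + 31*d)
(-2506 - 3506)/(-2 + v(41)) = (-2506 - 3506)/(-2 + (-2 + 41² + 31*41)) = -6012/(-2 + (-2 + 1681 + 1271)) = -6012/(-2 + 2950) = -6012/2948 = -6012*1/2948 = -1503/737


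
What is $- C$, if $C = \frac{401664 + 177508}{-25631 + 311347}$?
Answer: $- \frac{144793}{71429} \approx -2.0271$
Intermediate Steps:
$C = \frac{144793}{71429}$ ($C = \frac{579172}{285716} = 579172 \cdot \frac{1}{285716} = \frac{144793}{71429} \approx 2.0271$)
$- C = \left(-1\right) \frac{144793}{71429} = - \frac{144793}{71429}$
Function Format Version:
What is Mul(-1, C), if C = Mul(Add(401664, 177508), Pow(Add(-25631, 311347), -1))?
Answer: Rational(-144793, 71429) ≈ -2.0271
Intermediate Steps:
C = Rational(144793, 71429) (C = Mul(579172, Pow(285716, -1)) = Mul(579172, Rational(1, 285716)) = Rational(144793, 71429) ≈ 2.0271)
Mul(-1, C) = Mul(-1, Rational(144793, 71429)) = Rational(-144793, 71429)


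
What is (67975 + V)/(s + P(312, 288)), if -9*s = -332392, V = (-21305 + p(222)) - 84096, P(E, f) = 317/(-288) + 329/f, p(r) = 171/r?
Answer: -99700812/98388143 ≈ -1.0133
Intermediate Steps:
P(E, f) = -317/288 + 329/f (P(E, f) = 317*(-1/288) + 329/f = -317/288 + 329/f)
V = -7799617/74 (V = (-21305 + 171/222) - 84096 = (-21305 + 171*(1/222)) - 84096 = (-21305 + 57/74) - 84096 = -1576513/74 - 84096 = -7799617/74 ≈ -1.0540e+5)
s = 332392/9 (s = -⅑*(-332392) = 332392/9 ≈ 36932.)
(67975 + V)/(s + P(312, 288)) = (67975 - 7799617/74)/(332392/9 + (-317/288 + 329/288)) = -2769467/(74*(332392/9 + (-317/288 + 329*(1/288)))) = -2769467/(74*(332392/9 + (-317/288 + 329/288))) = -2769467/(74*(332392/9 + 1/24)) = -2769467/(74*2659139/72) = -2769467/74*72/2659139 = -99700812/98388143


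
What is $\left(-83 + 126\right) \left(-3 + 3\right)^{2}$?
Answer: $0$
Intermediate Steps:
$\left(-83 + 126\right) \left(-3 + 3\right)^{2} = 43 \cdot 0^{2} = 43 \cdot 0 = 0$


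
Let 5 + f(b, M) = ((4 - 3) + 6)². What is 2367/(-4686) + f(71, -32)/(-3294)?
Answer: -1333847/2572614 ≈ -0.51848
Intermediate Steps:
f(b, M) = 44 (f(b, M) = -5 + ((4 - 3) + 6)² = -5 + (1 + 6)² = -5 + 7² = -5 + 49 = 44)
2367/(-4686) + f(71, -32)/(-3294) = 2367/(-4686) + 44/(-3294) = 2367*(-1/4686) + 44*(-1/3294) = -789/1562 - 22/1647 = -1333847/2572614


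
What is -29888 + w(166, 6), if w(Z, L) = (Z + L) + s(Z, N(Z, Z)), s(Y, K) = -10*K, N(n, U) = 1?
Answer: -29726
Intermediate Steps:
w(Z, L) = -10 + L + Z (w(Z, L) = (Z + L) - 10*1 = (L + Z) - 10 = -10 + L + Z)
-29888 + w(166, 6) = -29888 + (-10 + 6 + 166) = -29888 + 162 = -29726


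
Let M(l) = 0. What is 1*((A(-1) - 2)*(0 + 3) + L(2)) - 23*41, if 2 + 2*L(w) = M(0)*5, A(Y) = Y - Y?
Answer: -950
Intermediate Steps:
A(Y) = 0
L(w) = -1 (L(w) = -1 + (0*5)/2 = -1 + (½)*0 = -1 + 0 = -1)
1*((A(-1) - 2)*(0 + 3) + L(2)) - 23*41 = 1*((0 - 2)*(0 + 3) - 1) - 23*41 = 1*(-2*3 - 1) - 943 = 1*(-6 - 1) - 943 = 1*(-7) - 943 = -7 - 943 = -950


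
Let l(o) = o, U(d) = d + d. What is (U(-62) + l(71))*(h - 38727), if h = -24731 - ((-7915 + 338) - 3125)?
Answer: 2796068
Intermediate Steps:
U(d) = 2*d
h = -14029 (h = -24731 - (-7577 - 3125) = -24731 - 1*(-10702) = -24731 + 10702 = -14029)
(U(-62) + l(71))*(h - 38727) = (2*(-62) + 71)*(-14029 - 38727) = (-124 + 71)*(-52756) = -53*(-52756) = 2796068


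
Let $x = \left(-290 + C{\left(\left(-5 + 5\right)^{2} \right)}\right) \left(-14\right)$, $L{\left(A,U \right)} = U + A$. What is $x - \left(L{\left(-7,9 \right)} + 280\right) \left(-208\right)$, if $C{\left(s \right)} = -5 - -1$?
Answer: $62772$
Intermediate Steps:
$L{\left(A,U \right)} = A + U$
$C{\left(s \right)} = -4$ ($C{\left(s \right)} = -5 + 1 = -4$)
$x = 4116$ ($x = \left(-290 - 4\right) \left(-14\right) = \left(-294\right) \left(-14\right) = 4116$)
$x - \left(L{\left(-7,9 \right)} + 280\right) \left(-208\right) = 4116 - \left(\left(-7 + 9\right) + 280\right) \left(-208\right) = 4116 - \left(2 + 280\right) \left(-208\right) = 4116 - 282 \left(-208\right) = 4116 - -58656 = 4116 + 58656 = 62772$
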